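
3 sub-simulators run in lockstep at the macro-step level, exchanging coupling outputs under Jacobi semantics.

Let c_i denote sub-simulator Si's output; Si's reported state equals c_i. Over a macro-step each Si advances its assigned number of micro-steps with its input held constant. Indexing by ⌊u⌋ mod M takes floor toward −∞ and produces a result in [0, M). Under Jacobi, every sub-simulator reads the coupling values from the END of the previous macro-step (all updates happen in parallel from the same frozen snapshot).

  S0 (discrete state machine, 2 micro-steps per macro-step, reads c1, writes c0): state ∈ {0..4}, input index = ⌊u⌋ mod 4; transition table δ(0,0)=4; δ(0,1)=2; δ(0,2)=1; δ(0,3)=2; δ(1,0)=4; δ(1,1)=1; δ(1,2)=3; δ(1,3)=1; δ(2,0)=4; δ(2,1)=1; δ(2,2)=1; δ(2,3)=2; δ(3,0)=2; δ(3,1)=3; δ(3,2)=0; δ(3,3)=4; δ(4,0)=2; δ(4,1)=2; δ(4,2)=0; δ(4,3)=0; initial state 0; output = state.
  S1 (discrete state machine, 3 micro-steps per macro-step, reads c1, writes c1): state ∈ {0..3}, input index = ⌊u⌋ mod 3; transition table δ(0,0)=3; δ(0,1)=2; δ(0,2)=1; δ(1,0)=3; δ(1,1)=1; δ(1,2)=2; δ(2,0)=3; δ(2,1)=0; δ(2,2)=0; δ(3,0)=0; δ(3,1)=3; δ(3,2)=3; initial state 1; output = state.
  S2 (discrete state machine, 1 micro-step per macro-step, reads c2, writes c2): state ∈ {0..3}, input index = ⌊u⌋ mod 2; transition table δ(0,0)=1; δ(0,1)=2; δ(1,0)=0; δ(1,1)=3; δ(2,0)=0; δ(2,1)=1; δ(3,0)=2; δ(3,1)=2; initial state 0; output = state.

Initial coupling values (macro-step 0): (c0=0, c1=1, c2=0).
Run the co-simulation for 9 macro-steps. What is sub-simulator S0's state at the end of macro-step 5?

macro 1: S0 reads c1=1 → after 2×micro: 1; S1 reads c1=1 → after 3×micro: 1; S2 reads c2=0 → after 1×micro: 1 ⇒ (c0=1, c1=1, c2=1)
macro 2: S0 reads c1=1 → after 2×micro: 1; S1 reads c1=1 → after 3×micro: 1; S2 reads c2=1 → after 1×micro: 3 ⇒ (c0=1, c1=1, c2=3)
macro 3: S0 reads c1=1 → after 2×micro: 1; S1 reads c1=1 → after 3×micro: 1; S2 reads c2=3 → after 1×micro: 2 ⇒ (c0=1, c1=1, c2=2)
macro 4: S0 reads c1=1 → after 2×micro: 1; S1 reads c1=1 → after 3×micro: 1; S2 reads c2=2 → after 1×micro: 0 ⇒ (c0=1, c1=1, c2=0)
macro 5: S0 reads c1=1 → after 2×micro: 1; S1 reads c1=1 → after 3×micro: 1; S2 reads c2=0 → after 1×micro: 1 ⇒ (c0=1, c1=1, c2=1)
macro 6: S0 reads c1=1 → after 2×micro: 1; S1 reads c1=1 → after 3×micro: 1; S2 reads c2=1 → after 1×micro: 3 ⇒ (c0=1, c1=1, c2=3)
macro 7: S0 reads c1=1 → after 2×micro: 1; S1 reads c1=1 → after 3×micro: 1; S2 reads c2=3 → after 1×micro: 2 ⇒ (c0=1, c1=1, c2=2)
macro 8: S0 reads c1=1 → after 2×micro: 1; S1 reads c1=1 → after 3×micro: 1; S2 reads c2=2 → after 1×micro: 0 ⇒ (c0=1, c1=1, c2=0)
macro 9: S0 reads c1=1 → after 2×micro: 1; S1 reads c1=1 → after 3×micro: 1; S2 reads c2=0 → after 1×micro: 1 ⇒ (c0=1, c1=1, c2=1)

S0 state at macro-step 5 = 1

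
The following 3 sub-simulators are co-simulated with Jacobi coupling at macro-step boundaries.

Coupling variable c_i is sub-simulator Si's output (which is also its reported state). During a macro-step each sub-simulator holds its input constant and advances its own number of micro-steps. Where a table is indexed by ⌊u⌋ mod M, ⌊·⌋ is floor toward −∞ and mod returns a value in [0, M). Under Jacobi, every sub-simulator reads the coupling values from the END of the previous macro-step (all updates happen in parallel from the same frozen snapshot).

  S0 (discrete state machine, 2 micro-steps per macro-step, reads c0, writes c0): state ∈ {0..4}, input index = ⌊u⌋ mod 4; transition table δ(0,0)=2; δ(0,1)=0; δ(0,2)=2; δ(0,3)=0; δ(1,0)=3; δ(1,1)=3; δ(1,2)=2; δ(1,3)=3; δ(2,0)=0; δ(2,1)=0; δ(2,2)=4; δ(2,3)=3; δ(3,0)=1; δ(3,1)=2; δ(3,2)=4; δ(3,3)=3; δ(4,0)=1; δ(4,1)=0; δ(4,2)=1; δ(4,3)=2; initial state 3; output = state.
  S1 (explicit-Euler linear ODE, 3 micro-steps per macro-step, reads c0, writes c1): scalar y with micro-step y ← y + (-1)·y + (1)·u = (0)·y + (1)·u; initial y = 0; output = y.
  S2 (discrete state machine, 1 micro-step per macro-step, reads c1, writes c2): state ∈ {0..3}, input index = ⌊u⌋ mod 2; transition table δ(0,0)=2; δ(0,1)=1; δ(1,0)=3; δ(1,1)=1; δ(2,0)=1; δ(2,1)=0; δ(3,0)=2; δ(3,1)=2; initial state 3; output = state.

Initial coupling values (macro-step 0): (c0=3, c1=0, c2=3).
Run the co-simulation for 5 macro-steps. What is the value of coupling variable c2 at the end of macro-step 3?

macro 1: S0 reads c0=3 → after 2×micro: 3; S1 reads c0=3 → after 3×micro: 3; S2 reads c1=0 → after 1×micro: 2 ⇒ (c0=3, c1=3, c2=2)
macro 2: S0 reads c0=3 → after 2×micro: 3; S1 reads c0=3 → after 3×micro: 3; S2 reads c1=3 → after 1×micro: 0 ⇒ (c0=3, c1=3, c2=0)
macro 3: S0 reads c0=3 → after 2×micro: 3; S1 reads c0=3 → after 3×micro: 3; S2 reads c1=3 → after 1×micro: 1 ⇒ (c0=3, c1=3, c2=1)
macro 4: S0 reads c0=3 → after 2×micro: 3; S1 reads c0=3 → after 3×micro: 3; S2 reads c1=3 → after 1×micro: 1 ⇒ (c0=3, c1=3, c2=1)
macro 5: S0 reads c0=3 → after 2×micro: 3; S1 reads c0=3 → after 3×micro: 3; S2 reads c1=3 → after 1×micro: 1 ⇒ (c0=3, c1=3, c2=1)

c2 at macro-step 3 = 1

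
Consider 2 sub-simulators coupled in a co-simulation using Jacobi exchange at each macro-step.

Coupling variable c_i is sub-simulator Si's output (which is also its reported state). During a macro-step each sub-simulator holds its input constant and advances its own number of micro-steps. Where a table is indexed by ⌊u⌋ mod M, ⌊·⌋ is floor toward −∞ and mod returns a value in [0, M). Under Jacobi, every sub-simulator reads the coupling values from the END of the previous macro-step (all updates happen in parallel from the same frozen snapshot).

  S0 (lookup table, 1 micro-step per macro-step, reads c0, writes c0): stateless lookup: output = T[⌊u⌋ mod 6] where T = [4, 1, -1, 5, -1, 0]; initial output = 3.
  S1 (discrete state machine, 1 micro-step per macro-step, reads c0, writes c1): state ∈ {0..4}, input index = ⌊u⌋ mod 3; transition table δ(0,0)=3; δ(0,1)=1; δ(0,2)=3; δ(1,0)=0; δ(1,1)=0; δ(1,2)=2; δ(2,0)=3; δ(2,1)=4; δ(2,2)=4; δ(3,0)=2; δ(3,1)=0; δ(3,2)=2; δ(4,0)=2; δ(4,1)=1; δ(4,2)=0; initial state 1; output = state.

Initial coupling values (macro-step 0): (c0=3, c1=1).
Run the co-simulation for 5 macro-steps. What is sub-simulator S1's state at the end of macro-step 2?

S1 state at macro-step 2 = 3

macro 1: S0 reads c0=3 → after 1×micro: 5; S1 reads c0=3 → after 1×micro: 0 ⇒ (c0=5, c1=0)
macro 2: S0 reads c0=5 → after 1×micro: 0; S1 reads c0=5 → after 1×micro: 3 ⇒ (c0=0, c1=3)
macro 3: S0 reads c0=0 → after 1×micro: 4; S1 reads c0=0 → after 1×micro: 2 ⇒ (c0=4, c1=2)
macro 4: S0 reads c0=4 → after 1×micro: -1; S1 reads c0=4 → after 1×micro: 4 ⇒ (c0=-1, c1=4)
macro 5: S0 reads c0=-1 → after 1×micro: 0; S1 reads c0=-1 → after 1×micro: 0 ⇒ (c0=0, c1=0)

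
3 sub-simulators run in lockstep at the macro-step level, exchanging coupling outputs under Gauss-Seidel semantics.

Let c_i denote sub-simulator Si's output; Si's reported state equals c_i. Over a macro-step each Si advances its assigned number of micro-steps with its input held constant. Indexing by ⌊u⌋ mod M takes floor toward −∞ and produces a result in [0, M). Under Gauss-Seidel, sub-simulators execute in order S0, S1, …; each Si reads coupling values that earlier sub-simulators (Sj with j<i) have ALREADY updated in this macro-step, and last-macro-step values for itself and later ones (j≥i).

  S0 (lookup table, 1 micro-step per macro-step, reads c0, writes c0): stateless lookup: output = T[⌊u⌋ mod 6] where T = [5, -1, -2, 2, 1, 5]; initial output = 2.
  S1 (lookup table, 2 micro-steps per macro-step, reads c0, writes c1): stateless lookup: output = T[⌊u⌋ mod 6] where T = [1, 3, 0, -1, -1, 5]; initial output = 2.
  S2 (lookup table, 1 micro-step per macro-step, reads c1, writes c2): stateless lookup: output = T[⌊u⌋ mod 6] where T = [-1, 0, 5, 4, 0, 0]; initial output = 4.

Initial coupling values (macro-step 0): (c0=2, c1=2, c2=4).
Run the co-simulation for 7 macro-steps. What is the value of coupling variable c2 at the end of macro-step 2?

macro 1: S0 reads c0=2 → after 1×micro: -2; S1 reads c0=-2 → after 2×micro: -1; S2 reads c1=-1 → after 1×micro: 0 ⇒ (c0=-2, c1=-1, c2=0)
macro 2: S0 reads c0=-2 → after 1×micro: 1; S1 reads c0=1 → after 2×micro: 3; S2 reads c1=3 → after 1×micro: 4 ⇒ (c0=1, c1=3, c2=4)
macro 3: S0 reads c0=1 → after 1×micro: -1; S1 reads c0=-1 → after 2×micro: 5; S2 reads c1=5 → after 1×micro: 0 ⇒ (c0=-1, c1=5, c2=0)
macro 4: S0 reads c0=-1 → after 1×micro: 5; S1 reads c0=5 → after 2×micro: 5; S2 reads c1=5 → after 1×micro: 0 ⇒ (c0=5, c1=5, c2=0)
macro 5: S0 reads c0=5 → after 1×micro: 5; S1 reads c0=5 → after 2×micro: 5; S2 reads c1=5 → after 1×micro: 0 ⇒ (c0=5, c1=5, c2=0)
macro 6: S0 reads c0=5 → after 1×micro: 5; S1 reads c0=5 → after 2×micro: 5; S2 reads c1=5 → after 1×micro: 0 ⇒ (c0=5, c1=5, c2=0)
macro 7: S0 reads c0=5 → after 1×micro: 5; S1 reads c0=5 → after 2×micro: 5; S2 reads c1=5 → after 1×micro: 0 ⇒ (c0=5, c1=5, c2=0)

c2 at macro-step 2 = 4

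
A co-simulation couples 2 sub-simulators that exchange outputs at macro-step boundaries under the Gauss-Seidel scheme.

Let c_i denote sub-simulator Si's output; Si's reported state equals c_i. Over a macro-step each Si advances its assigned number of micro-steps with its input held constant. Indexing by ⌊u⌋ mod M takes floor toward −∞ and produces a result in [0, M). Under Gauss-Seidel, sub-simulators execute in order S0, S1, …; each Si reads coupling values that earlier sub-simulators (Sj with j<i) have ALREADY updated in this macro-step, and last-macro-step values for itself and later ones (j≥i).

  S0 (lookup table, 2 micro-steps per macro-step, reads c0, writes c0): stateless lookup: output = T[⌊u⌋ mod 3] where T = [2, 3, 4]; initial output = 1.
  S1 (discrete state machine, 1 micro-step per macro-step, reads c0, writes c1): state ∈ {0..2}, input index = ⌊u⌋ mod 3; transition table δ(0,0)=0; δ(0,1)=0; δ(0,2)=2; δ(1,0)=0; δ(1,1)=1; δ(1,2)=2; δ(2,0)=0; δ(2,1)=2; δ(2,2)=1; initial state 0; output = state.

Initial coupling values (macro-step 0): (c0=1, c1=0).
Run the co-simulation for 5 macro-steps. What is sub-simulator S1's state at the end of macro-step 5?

macro 1: S0 reads c0=1 → after 2×micro: 3; S1 reads c0=3 → after 1×micro: 0 ⇒ (c0=3, c1=0)
macro 2: S0 reads c0=3 → after 2×micro: 2; S1 reads c0=2 → after 1×micro: 2 ⇒ (c0=2, c1=2)
macro 3: S0 reads c0=2 → after 2×micro: 4; S1 reads c0=4 → after 1×micro: 2 ⇒ (c0=4, c1=2)
macro 4: S0 reads c0=4 → after 2×micro: 3; S1 reads c0=3 → after 1×micro: 0 ⇒ (c0=3, c1=0)
macro 5: S0 reads c0=3 → after 2×micro: 2; S1 reads c0=2 → after 1×micro: 2 ⇒ (c0=2, c1=2)

S1 state at macro-step 5 = 2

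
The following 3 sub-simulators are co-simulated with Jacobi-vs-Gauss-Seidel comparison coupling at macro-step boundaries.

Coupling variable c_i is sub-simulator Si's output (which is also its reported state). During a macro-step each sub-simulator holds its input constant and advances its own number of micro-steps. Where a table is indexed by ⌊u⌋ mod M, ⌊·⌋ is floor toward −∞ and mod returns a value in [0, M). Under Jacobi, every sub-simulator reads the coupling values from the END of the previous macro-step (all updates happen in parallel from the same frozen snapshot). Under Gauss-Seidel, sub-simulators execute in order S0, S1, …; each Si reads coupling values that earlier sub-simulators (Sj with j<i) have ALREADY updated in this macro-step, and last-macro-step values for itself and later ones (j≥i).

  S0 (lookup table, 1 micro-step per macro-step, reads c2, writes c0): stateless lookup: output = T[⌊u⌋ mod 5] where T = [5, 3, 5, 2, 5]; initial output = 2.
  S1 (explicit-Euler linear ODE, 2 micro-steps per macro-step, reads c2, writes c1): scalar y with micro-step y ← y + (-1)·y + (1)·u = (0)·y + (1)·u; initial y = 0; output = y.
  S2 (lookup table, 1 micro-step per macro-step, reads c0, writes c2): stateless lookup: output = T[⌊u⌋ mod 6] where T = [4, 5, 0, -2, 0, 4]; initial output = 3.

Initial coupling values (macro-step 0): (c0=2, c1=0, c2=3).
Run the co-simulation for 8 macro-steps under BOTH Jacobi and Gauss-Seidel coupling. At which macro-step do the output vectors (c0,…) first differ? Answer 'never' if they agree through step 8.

[Jacobi] macro 1: S0 reads c2=3 → after 1×micro: 2; S1 reads c2=3 → after 2×micro: 3; S2 reads c0=2 → after 1×micro: 0 ⇒ (c0=2, c1=3, c2=0)
[Jacobi] macro 2: S0 reads c2=0 → after 1×micro: 5; S1 reads c2=0 → after 2×micro: 0; S2 reads c0=2 → after 1×micro: 0 ⇒ (c0=5, c1=0, c2=0)
[Jacobi] macro 3: S0 reads c2=0 → after 1×micro: 5; S1 reads c2=0 → after 2×micro: 0; S2 reads c0=5 → after 1×micro: 4 ⇒ (c0=5, c1=0, c2=4)
[Jacobi] macro 4: S0 reads c2=4 → after 1×micro: 5; S1 reads c2=4 → after 2×micro: 4; S2 reads c0=5 → after 1×micro: 4 ⇒ (c0=5, c1=4, c2=4)
[Jacobi] macro 5: S0 reads c2=4 → after 1×micro: 5; S1 reads c2=4 → after 2×micro: 4; S2 reads c0=5 → after 1×micro: 4 ⇒ (c0=5, c1=4, c2=4)
[Jacobi] macro 6: S0 reads c2=4 → after 1×micro: 5; S1 reads c2=4 → after 2×micro: 4; S2 reads c0=5 → after 1×micro: 4 ⇒ (c0=5, c1=4, c2=4)
[Jacobi] macro 7: S0 reads c2=4 → after 1×micro: 5; S1 reads c2=4 → after 2×micro: 4; S2 reads c0=5 → after 1×micro: 4 ⇒ (c0=5, c1=4, c2=4)
[Jacobi] macro 8: S0 reads c2=4 → after 1×micro: 5; S1 reads c2=4 → after 2×micro: 4; S2 reads c0=5 → after 1×micro: 4 ⇒ (c0=5, c1=4, c2=4)
[Gauss-Seidel] macro 1: S0 reads c2=3 → after 1×micro: 2; S1 reads c2=3 → after 2×micro: 3; S2 reads c0=2 → after 1×micro: 0 ⇒ (c0=2, c1=3, c2=0)
[Gauss-Seidel] macro 2: S0 reads c2=0 → after 1×micro: 5; S1 reads c2=0 → after 2×micro: 0; S2 reads c0=5 → after 1×micro: 4 ⇒ (c0=5, c1=0, c2=4)
[Gauss-Seidel] macro 3: S0 reads c2=4 → after 1×micro: 5; S1 reads c2=4 → after 2×micro: 4; S2 reads c0=5 → after 1×micro: 4 ⇒ (c0=5, c1=4, c2=4)
[Gauss-Seidel] macro 4: S0 reads c2=4 → after 1×micro: 5; S1 reads c2=4 → after 2×micro: 4; S2 reads c0=5 → after 1×micro: 4 ⇒ (c0=5, c1=4, c2=4)
[Gauss-Seidel] macro 5: S0 reads c2=4 → after 1×micro: 5; S1 reads c2=4 → after 2×micro: 4; S2 reads c0=5 → after 1×micro: 4 ⇒ (c0=5, c1=4, c2=4)
[Gauss-Seidel] macro 6: S0 reads c2=4 → after 1×micro: 5; S1 reads c2=4 → after 2×micro: 4; S2 reads c0=5 → after 1×micro: 4 ⇒ (c0=5, c1=4, c2=4)
[Gauss-Seidel] macro 7: S0 reads c2=4 → after 1×micro: 5; S1 reads c2=4 → after 2×micro: 4; S2 reads c0=5 → after 1×micro: 4 ⇒ (c0=5, c1=4, c2=4)
[Gauss-Seidel] macro 8: S0 reads c2=4 → after 1×micro: 5; S1 reads c2=4 → after 2×micro: 4; S2 reads c0=5 → after 1×micro: 4 ⇒ (c0=5, c1=4, c2=4)

first divergence at macro-step: 2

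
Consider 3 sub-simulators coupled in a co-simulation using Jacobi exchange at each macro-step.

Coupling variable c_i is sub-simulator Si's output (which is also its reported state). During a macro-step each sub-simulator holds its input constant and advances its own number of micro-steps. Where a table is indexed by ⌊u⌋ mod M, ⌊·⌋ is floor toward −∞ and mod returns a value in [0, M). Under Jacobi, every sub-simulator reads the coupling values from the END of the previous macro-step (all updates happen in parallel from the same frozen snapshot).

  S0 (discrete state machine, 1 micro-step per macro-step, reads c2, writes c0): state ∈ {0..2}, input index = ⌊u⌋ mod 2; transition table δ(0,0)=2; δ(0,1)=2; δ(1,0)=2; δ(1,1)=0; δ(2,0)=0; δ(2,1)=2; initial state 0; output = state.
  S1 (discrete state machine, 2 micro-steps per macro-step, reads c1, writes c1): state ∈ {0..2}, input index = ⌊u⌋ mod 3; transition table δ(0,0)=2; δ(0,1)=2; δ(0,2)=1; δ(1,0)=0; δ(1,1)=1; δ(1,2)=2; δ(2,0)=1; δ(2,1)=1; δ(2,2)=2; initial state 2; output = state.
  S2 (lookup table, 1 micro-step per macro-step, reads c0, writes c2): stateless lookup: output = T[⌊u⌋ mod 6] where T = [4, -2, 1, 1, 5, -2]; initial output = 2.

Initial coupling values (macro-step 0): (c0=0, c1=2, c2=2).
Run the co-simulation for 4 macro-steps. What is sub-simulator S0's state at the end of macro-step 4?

macro 1: S0 reads c2=2 → after 1×micro: 2; S1 reads c1=2 → after 2×micro: 2; S2 reads c0=0 → after 1×micro: 4 ⇒ (c0=2, c1=2, c2=4)
macro 2: S0 reads c2=4 → after 1×micro: 0; S1 reads c1=2 → after 2×micro: 2; S2 reads c0=2 → after 1×micro: 1 ⇒ (c0=0, c1=2, c2=1)
macro 3: S0 reads c2=1 → after 1×micro: 2; S1 reads c1=2 → after 2×micro: 2; S2 reads c0=0 → after 1×micro: 4 ⇒ (c0=2, c1=2, c2=4)
macro 4: S0 reads c2=4 → after 1×micro: 0; S1 reads c1=2 → after 2×micro: 2; S2 reads c0=2 → after 1×micro: 1 ⇒ (c0=0, c1=2, c2=1)

S0 state at macro-step 4 = 0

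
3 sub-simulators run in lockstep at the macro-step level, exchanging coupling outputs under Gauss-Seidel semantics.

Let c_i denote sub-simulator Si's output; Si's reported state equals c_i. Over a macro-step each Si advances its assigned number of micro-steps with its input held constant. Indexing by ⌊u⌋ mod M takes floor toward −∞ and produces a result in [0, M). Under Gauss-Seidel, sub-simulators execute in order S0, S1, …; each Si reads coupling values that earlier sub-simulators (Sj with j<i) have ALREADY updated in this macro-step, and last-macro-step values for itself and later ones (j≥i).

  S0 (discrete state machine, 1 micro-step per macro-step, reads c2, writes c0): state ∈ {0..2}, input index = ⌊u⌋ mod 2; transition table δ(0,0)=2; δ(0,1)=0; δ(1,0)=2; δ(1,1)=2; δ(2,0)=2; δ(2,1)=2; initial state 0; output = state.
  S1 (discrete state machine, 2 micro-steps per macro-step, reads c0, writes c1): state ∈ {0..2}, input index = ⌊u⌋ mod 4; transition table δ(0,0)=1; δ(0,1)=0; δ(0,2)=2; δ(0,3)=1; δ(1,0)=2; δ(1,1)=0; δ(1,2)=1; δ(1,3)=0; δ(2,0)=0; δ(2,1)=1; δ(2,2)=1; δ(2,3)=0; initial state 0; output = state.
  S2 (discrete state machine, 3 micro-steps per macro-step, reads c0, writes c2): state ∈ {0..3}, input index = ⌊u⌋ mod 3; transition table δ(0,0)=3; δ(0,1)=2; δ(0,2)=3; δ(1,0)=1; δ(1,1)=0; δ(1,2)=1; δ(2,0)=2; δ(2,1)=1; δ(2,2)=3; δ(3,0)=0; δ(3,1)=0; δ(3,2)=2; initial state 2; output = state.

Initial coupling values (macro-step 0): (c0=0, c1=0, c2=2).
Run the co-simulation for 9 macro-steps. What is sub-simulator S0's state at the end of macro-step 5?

S0 state at macro-step 5 = 2

macro 1: S0 reads c2=2 → after 1×micro: 2; S1 reads c0=2 → after 2×micro: 1; S2 reads c0=2 → after 3×micro: 3 ⇒ (c0=2, c1=1, c2=3)
macro 2: S0 reads c2=3 → after 1×micro: 2; S1 reads c0=2 → after 2×micro: 1; S2 reads c0=2 → after 3×micro: 2 ⇒ (c0=2, c1=1, c2=2)
macro 3: S0 reads c2=2 → after 1×micro: 2; S1 reads c0=2 → after 2×micro: 1; S2 reads c0=2 → after 3×micro: 3 ⇒ (c0=2, c1=1, c2=3)
macro 4: S0 reads c2=3 → after 1×micro: 2; S1 reads c0=2 → after 2×micro: 1; S2 reads c0=2 → after 3×micro: 2 ⇒ (c0=2, c1=1, c2=2)
macro 5: S0 reads c2=2 → after 1×micro: 2; S1 reads c0=2 → after 2×micro: 1; S2 reads c0=2 → after 3×micro: 3 ⇒ (c0=2, c1=1, c2=3)
macro 6: S0 reads c2=3 → after 1×micro: 2; S1 reads c0=2 → after 2×micro: 1; S2 reads c0=2 → after 3×micro: 2 ⇒ (c0=2, c1=1, c2=2)
macro 7: S0 reads c2=2 → after 1×micro: 2; S1 reads c0=2 → after 2×micro: 1; S2 reads c0=2 → after 3×micro: 3 ⇒ (c0=2, c1=1, c2=3)
macro 8: S0 reads c2=3 → after 1×micro: 2; S1 reads c0=2 → after 2×micro: 1; S2 reads c0=2 → after 3×micro: 2 ⇒ (c0=2, c1=1, c2=2)
macro 9: S0 reads c2=2 → after 1×micro: 2; S1 reads c0=2 → after 2×micro: 1; S2 reads c0=2 → after 3×micro: 3 ⇒ (c0=2, c1=1, c2=3)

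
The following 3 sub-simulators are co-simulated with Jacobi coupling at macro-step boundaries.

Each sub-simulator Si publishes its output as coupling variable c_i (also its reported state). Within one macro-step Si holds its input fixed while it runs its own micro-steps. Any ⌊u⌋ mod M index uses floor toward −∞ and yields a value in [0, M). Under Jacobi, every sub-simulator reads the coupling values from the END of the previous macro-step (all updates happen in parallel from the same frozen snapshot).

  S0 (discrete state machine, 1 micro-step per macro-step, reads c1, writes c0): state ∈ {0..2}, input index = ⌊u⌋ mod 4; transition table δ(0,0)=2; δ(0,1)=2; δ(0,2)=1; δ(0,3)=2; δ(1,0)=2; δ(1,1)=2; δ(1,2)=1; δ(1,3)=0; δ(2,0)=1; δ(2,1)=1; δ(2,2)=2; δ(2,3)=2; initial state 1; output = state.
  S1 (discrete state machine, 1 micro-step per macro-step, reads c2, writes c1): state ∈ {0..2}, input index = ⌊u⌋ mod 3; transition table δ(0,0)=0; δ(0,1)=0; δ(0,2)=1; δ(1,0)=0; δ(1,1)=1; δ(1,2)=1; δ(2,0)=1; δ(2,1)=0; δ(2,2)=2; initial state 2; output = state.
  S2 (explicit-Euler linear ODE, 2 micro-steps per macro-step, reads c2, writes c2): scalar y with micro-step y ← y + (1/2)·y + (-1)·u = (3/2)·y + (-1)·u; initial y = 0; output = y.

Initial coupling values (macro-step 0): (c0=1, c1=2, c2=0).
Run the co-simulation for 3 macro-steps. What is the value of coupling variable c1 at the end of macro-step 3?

c1 at macro-step 3 = 0

macro 1: S0 reads c1=2 → after 1×micro: 1; S1 reads c2=0 → after 1×micro: 1; S2 reads c2=0 → after 2×micro: 0 ⇒ (c0=1, c1=1, c2=0)
macro 2: S0 reads c1=1 → after 1×micro: 2; S1 reads c2=0 → after 1×micro: 0; S2 reads c2=0 → after 2×micro: 0 ⇒ (c0=2, c1=0, c2=0)
macro 3: S0 reads c1=0 → after 1×micro: 1; S1 reads c2=0 → after 1×micro: 0; S2 reads c2=0 → after 2×micro: 0 ⇒ (c0=1, c1=0, c2=0)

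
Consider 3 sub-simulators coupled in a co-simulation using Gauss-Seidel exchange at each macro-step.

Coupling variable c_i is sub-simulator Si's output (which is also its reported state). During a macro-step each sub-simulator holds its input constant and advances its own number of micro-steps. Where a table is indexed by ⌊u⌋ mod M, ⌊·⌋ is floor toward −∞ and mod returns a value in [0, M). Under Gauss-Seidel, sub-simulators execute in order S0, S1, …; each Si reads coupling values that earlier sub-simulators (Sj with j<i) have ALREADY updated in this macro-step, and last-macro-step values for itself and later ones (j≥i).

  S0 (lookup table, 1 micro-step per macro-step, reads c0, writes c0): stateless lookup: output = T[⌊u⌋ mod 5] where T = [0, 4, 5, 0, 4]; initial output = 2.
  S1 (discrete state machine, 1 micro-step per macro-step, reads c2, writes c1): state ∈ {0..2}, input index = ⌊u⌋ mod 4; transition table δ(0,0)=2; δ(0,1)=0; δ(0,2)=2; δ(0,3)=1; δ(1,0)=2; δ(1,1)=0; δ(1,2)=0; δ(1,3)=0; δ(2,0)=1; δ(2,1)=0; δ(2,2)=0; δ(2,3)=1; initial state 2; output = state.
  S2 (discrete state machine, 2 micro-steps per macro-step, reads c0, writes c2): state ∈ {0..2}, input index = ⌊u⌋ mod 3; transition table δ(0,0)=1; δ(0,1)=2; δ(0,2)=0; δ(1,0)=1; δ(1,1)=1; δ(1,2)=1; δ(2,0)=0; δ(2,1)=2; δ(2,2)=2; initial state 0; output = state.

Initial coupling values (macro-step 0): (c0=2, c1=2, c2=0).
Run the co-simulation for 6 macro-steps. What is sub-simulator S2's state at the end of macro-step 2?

macro 1: S0 reads c0=2 → after 1×micro: 5; S1 reads c2=0 → after 1×micro: 1; S2 reads c0=5 → after 2×micro: 0 ⇒ (c0=5, c1=1, c2=0)
macro 2: S0 reads c0=5 → after 1×micro: 0; S1 reads c2=0 → after 1×micro: 2; S2 reads c0=0 → after 2×micro: 1 ⇒ (c0=0, c1=2, c2=1)
macro 3: S0 reads c0=0 → after 1×micro: 0; S1 reads c2=1 → after 1×micro: 0; S2 reads c0=0 → after 2×micro: 1 ⇒ (c0=0, c1=0, c2=1)
macro 4: S0 reads c0=0 → after 1×micro: 0; S1 reads c2=1 → after 1×micro: 0; S2 reads c0=0 → after 2×micro: 1 ⇒ (c0=0, c1=0, c2=1)
macro 5: S0 reads c0=0 → after 1×micro: 0; S1 reads c2=1 → after 1×micro: 0; S2 reads c0=0 → after 2×micro: 1 ⇒ (c0=0, c1=0, c2=1)
macro 6: S0 reads c0=0 → after 1×micro: 0; S1 reads c2=1 → after 1×micro: 0; S2 reads c0=0 → after 2×micro: 1 ⇒ (c0=0, c1=0, c2=1)

S2 state at macro-step 2 = 1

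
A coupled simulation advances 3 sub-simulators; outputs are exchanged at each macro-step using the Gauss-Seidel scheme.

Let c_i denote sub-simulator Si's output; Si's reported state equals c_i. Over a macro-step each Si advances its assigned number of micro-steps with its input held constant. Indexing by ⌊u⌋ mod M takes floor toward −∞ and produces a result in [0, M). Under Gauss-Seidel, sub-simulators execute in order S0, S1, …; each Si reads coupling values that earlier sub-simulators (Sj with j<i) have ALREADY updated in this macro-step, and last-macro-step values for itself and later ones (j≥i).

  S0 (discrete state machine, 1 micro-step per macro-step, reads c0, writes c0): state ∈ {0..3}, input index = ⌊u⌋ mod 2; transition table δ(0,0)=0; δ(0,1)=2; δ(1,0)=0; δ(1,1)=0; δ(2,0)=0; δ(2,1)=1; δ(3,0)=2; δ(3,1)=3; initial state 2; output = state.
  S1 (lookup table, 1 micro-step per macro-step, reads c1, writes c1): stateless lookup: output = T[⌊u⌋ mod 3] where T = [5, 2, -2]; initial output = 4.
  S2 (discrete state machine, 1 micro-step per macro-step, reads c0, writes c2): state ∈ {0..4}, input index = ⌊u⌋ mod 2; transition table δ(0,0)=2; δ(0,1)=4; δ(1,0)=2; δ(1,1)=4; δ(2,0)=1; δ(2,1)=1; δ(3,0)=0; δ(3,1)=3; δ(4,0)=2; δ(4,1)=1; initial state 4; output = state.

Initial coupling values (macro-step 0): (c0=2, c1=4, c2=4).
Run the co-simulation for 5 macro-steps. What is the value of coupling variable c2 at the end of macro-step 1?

macro 1: S0 reads c0=2 → after 1×micro: 0; S1 reads c1=4 → after 1×micro: 2; S2 reads c0=0 → after 1×micro: 2 ⇒ (c0=0, c1=2, c2=2)
macro 2: S0 reads c0=0 → after 1×micro: 0; S1 reads c1=2 → after 1×micro: -2; S2 reads c0=0 → after 1×micro: 1 ⇒ (c0=0, c1=-2, c2=1)
macro 3: S0 reads c0=0 → after 1×micro: 0; S1 reads c1=-2 → after 1×micro: 2; S2 reads c0=0 → after 1×micro: 2 ⇒ (c0=0, c1=2, c2=2)
macro 4: S0 reads c0=0 → after 1×micro: 0; S1 reads c1=2 → after 1×micro: -2; S2 reads c0=0 → after 1×micro: 1 ⇒ (c0=0, c1=-2, c2=1)
macro 5: S0 reads c0=0 → after 1×micro: 0; S1 reads c1=-2 → after 1×micro: 2; S2 reads c0=0 → after 1×micro: 2 ⇒ (c0=0, c1=2, c2=2)

c2 at macro-step 1 = 2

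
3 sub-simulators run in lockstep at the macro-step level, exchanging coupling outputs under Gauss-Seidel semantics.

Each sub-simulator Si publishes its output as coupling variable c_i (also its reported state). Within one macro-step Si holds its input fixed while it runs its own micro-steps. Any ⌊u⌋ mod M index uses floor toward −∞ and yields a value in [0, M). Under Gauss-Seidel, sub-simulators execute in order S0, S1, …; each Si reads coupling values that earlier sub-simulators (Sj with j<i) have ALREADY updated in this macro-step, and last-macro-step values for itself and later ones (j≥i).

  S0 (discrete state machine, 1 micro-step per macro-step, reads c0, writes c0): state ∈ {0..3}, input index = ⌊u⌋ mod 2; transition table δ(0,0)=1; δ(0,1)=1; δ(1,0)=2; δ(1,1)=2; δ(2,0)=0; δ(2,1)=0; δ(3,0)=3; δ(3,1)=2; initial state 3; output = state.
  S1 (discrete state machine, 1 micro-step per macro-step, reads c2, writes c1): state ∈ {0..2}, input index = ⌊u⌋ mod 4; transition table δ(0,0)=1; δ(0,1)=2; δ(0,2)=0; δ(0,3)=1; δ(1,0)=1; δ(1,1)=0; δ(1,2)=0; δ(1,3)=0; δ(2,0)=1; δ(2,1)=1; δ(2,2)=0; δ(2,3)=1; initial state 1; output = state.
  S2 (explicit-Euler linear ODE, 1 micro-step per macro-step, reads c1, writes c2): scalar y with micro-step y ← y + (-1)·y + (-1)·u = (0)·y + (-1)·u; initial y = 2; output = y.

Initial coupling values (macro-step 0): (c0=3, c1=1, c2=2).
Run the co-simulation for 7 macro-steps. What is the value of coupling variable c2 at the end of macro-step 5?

macro 1: S0 reads c0=3 → after 1×micro: 2; S1 reads c2=2 → after 1×micro: 0; S2 reads c1=0 → after 1×micro: 0 ⇒ (c0=2, c1=0, c2=0)
macro 2: S0 reads c0=2 → after 1×micro: 0; S1 reads c2=0 → after 1×micro: 1; S2 reads c1=1 → after 1×micro: -1 ⇒ (c0=0, c1=1, c2=-1)
macro 3: S0 reads c0=0 → after 1×micro: 1; S1 reads c2=-1 → after 1×micro: 0; S2 reads c1=0 → after 1×micro: 0 ⇒ (c0=1, c1=0, c2=0)
macro 4: S0 reads c0=1 → after 1×micro: 2; S1 reads c2=0 → after 1×micro: 1; S2 reads c1=1 → after 1×micro: -1 ⇒ (c0=2, c1=1, c2=-1)
macro 5: S0 reads c0=2 → after 1×micro: 0; S1 reads c2=-1 → after 1×micro: 0; S2 reads c1=0 → after 1×micro: 0 ⇒ (c0=0, c1=0, c2=0)
macro 6: S0 reads c0=0 → after 1×micro: 1; S1 reads c2=0 → after 1×micro: 1; S2 reads c1=1 → after 1×micro: -1 ⇒ (c0=1, c1=1, c2=-1)
macro 7: S0 reads c0=1 → after 1×micro: 2; S1 reads c2=-1 → after 1×micro: 0; S2 reads c1=0 → after 1×micro: 0 ⇒ (c0=2, c1=0, c2=0)

c2 at macro-step 5 = 0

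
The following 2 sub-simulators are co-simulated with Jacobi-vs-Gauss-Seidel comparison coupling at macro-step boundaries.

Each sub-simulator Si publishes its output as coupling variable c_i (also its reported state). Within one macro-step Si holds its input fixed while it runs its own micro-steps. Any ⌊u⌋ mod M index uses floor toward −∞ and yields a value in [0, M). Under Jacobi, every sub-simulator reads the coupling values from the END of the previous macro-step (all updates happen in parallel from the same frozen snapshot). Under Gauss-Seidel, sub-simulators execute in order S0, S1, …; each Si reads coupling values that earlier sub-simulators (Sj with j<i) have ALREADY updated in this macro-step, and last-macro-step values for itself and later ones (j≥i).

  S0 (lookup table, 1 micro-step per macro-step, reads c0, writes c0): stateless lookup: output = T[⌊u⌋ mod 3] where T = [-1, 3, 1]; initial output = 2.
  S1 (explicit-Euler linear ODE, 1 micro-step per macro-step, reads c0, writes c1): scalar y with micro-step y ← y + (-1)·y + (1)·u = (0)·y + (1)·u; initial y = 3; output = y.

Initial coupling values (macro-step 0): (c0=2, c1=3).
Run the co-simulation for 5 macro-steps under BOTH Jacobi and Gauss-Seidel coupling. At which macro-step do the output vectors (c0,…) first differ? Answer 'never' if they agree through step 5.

first divergence at macro-step: 1

[Jacobi] macro 1: S0 reads c0=2 → after 1×micro: 1; S1 reads c0=2 → after 1×micro: 2 ⇒ (c0=1, c1=2)
[Jacobi] macro 2: S0 reads c0=1 → after 1×micro: 3; S1 reads c0=1 → after 1×micro: 1 ⇒ (c0=3, c1=1)
[Jacobi] macro 3: S0 reads c0=3 → after 1×micro: -1; S1 reads c0=3 → after 1×micro: 3 ⇒ (c0=-1, c1=3)
[Jacobi] macro 4: S0 reads c0=-1 → after 1×micro: 1; S1 reads c0=-1 → after 1×micro: -1 ⇒ (c0=1, c1=-1)
[Jacobi] macro 5: S0 reads c0=1 → after 1×micro: 3; S1 reads c0=1 → after 1×micro: 1 ⇒ (c0=3, c1=1)
[Gauss-Seidel] macro 1: S0 reads c0=2 → after 1×micro: 1; S1 reads c0=1 → after 1×micro: 1 ⇒ (c0=1, c1=1)
[Gauss-Seidel] macro 2: S0 reads c0=1 → after 1×micro: 3; S1 reads c0=3 → after 1×micro: 3 ⇒ (c0=3, c1=3)
[Gauss-Seidel] macro 3: S0 reads c0=3 → after 1×micro: -1; S1 reads c0=-1 → after 1×micro: -1 ⇒ (c0=-1, c1=-1)
[Gauss-Seidel] macro 4: S0 reads c0=-1 → after 1×micro: 1; S1 reads c0=1 → after 1×micro: 1 ⇒ (c0=1, c1=1)
[Gauss-Seidel] macro 5: S0 reads c0=1 → after 1×micro: 3; S1 reads c0=3 → after 1×micro: 3 ⇒ (c0=3, c1=3)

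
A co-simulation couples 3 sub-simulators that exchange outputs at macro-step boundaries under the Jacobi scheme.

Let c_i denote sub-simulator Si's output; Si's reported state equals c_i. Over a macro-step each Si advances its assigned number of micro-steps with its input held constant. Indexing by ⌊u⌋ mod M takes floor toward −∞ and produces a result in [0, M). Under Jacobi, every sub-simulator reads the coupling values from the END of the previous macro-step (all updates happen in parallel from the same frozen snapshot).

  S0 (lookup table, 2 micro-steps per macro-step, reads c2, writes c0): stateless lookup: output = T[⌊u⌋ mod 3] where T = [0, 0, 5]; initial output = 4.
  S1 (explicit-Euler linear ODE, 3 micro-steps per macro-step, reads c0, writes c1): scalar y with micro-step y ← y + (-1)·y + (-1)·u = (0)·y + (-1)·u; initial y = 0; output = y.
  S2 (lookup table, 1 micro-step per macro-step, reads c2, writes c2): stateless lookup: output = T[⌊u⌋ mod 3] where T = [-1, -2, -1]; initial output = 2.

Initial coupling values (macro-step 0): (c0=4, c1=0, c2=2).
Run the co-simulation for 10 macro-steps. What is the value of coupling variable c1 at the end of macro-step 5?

c1 at macro-step 5 = -5

macro 1: S0 reads c2=2 → after 2×micro: 5; S1 reads c0=4 → after 3×micro: -4; S2 reads c2=2 → after 1×micro: -1 ⇒ (c0=5, c1=-4, c2=-1)
macro 2: S0 reads c2=-1 → after 2×micro: 5; S1 reads c0=5 → after 3×micro: -5; S2 reads c2=-1 → after 1×micro: -1 ⇒ (c0=5, c1=-5, c2=-1)
macro 3: S0 reads c2=-1 → after 2×micro: 5; S1 reads c0=5 → after 3×micro: -5; S2 reads c2=-1 → after 1×micro: -1 ⇒ (c0=5, c1=-5, c2=-1)
macro 4: S0 reads c2=-1 → after 2×micro: 5; S1 reads c0=5 → after 3×micro: -5; S2 reads c2=-1 → after 1×micro: -1 ⇒ (c0=5, c1=-5, c2=-1)
macro 5: S0 reads c2=-1 → after 2×micro: 5; S1 reads c0=5 → after 3×micro: -5; S2 reads c2=-1 → after 1×micro: -1 ⇒ (c0=5, c1=-5, c2=-1)
macro 6: S0 reads c2=-1 → after 2×micro: 5; S1 reads c0=5 → after 3×micro: -5; S2 reads c2=-1 → after 1×micro: -1 ⇒ (c0=5, c1=-5, c2=-1)
macro 7: S0 reads c2=-1 → after 2×micro: 5; S1 reads c0=5 → after 3×micro: -5; S2 reads c2=-1 → after 1×micro: -1 ⇒ (c0=5, c1=-5, c2=-1)
macro 8: S0 reads c2=-1 → after 2×micro: 5; S1 reads c0=5 → after 3×micro: -5; S2 reads c2=-1 → after 1×micro: -1 ⇒ (c0=5, c1=-5, c2=-1)
macro 9: S0 reads c2=-1 → after 2×micro: 5; S1 reads c0=5 → after 3×micro: -5; S2 reads c2=-1 → after 1×micro: -1 ⇒ (c0=5, c1=-5, c2=-1)
macro 10: S0 reads c2=-1 → after 2×micro: 5; S1 reads c0=5 → after 3×micro: -5; S2 reads c2=-1 → after 1×micro: -1 ⇒ (c0=5, c1=-5, c2=-1)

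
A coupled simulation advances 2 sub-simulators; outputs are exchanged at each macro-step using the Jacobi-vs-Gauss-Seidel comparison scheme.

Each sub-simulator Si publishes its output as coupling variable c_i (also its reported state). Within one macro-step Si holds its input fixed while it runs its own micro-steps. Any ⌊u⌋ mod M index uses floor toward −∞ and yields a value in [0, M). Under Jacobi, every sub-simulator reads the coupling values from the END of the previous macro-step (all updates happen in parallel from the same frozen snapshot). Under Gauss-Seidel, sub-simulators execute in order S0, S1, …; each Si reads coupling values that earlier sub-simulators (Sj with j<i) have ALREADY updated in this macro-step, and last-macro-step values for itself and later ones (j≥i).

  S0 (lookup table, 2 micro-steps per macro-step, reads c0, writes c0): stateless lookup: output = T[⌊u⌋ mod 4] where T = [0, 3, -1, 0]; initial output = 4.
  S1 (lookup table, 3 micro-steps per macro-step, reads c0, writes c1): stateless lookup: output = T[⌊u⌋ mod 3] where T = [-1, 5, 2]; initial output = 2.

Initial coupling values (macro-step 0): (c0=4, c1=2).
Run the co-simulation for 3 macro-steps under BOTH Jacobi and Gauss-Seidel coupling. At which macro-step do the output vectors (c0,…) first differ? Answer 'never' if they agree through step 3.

[Jacobi] macro 1: S0 reads c0=4 → after 2×micro: 0; S1 reads c0=4 → after 3×micro: 5 ⇒ (c0=0, c1=5)
[Jacobi] macro 2: S0 reads c0=0 → after 2×micro: 0; S1 reads c0=0 → after 3×micro: -1 ⇒ (c0=0, c1=-1)
[Jacobi] macro 3: S0 reads c0=0 → after 2×micro: 0; S1 reads c0=0 → after 3×micro: -1 ⇒ (c0=0, c1=-1)
[Gauss-Seidel] macro 1: S0 reads c0=4 → after 2×micro: 0; S1 reads c0=0 → after 3×micro: -1 ⇒ (c0=0, c1=-1)
[Gauss-Seidel] macro 2: S0 reads c0=0 → after 2×micro: 0; S1 reads c0=0 → after 3×micro: -1 ⇒ (c0=0, c1=-1)
[Gauss-Seidel] macro 3: S0 reads c0=0 → after 2×micro: 0; S1 reads c0=0 → after 3×micro: -1 ⇒ (c0=0, c1=-1)

first divergence at macro-step: 1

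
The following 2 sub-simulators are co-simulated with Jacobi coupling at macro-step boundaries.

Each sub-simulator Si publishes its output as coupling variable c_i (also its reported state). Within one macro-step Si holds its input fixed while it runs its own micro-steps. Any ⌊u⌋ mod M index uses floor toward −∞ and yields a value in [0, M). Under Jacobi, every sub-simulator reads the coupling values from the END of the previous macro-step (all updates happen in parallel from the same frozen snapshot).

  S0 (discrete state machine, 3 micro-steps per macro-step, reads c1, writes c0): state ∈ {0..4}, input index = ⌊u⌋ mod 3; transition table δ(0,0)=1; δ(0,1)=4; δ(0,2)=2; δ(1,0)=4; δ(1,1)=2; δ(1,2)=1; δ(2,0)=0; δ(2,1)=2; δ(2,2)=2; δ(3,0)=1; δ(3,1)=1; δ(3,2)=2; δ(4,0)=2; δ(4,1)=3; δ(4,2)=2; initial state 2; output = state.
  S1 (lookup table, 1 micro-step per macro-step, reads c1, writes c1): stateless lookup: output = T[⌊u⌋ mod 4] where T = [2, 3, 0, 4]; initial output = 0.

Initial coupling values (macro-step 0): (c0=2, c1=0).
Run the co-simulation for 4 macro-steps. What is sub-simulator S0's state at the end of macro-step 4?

macro 1: S0 reads c1=0 → after 3×micro: 4; S1 reads c1=0 → after 1×micro: 2 ⇒ (c0=4, c1=2)
macro 2: S0 reads c1=2 → after 3×micro: 2; S1 reads c1=2 → after 1×micro: 0 ⇒ (c0=2, c1=0)
macro 3: S0 reads c1=0 → after 3×micro: 4; S1 reads c1=0 → after 1×micro: 2 ⇒ (c0=4, c1=2)
macro 4: S0 reads c1=2 → after 3×micro: 2; S1 reads c1=2 → after 1×micro: 0 ⇒ (c0=2, c1=0)

S0 state at macro-step 4 = 2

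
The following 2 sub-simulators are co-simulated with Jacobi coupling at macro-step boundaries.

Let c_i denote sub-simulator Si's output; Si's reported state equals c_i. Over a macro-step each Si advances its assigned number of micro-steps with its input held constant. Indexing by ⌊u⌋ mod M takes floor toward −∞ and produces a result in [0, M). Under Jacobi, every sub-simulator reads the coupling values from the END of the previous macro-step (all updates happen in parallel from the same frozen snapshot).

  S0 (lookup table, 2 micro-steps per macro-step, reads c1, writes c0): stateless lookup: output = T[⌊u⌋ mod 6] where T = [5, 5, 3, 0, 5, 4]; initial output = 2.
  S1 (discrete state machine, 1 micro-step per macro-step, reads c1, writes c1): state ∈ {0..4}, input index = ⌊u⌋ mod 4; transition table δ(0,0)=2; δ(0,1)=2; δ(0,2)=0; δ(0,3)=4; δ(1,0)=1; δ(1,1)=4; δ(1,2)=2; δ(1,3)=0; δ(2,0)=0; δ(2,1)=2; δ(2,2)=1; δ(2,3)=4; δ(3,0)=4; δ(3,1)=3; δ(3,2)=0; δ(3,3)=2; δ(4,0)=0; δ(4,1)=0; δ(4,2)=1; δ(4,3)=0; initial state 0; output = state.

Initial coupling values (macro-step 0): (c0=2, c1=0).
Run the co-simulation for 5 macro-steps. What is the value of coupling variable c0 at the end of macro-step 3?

macro 1: S0 reads c1=0 → after 2×micro: 5; S1 reads c1=0 → after 1×micro: 2 ⇒ (c0=5, c1=2)
macro 2: S0 reads c1=2 → after 2×micro: 3; S1 reads c1=2 → after 1×micro: 1 ⇒ (c0=3, c1=1)
macro 3: S0 reads c1=1 → after 2×micro: 5; S1 reads c1=1 → after 1×micro: 4 ⇒ (c0=5, c1=4)
macro 4: S0 reads c1=4 → after 2×micro: 5; S1 reads c1=4 → after 1×micro: 0 ⇒ (c0=5, c1=0)
macro 5: S0 reads c1=0 → after 2×micro: 5; S1 reads c1=0 → after 1×micro: 2 ⇒ (c0=5, c1=2)

c0 at macro-step 3 = 5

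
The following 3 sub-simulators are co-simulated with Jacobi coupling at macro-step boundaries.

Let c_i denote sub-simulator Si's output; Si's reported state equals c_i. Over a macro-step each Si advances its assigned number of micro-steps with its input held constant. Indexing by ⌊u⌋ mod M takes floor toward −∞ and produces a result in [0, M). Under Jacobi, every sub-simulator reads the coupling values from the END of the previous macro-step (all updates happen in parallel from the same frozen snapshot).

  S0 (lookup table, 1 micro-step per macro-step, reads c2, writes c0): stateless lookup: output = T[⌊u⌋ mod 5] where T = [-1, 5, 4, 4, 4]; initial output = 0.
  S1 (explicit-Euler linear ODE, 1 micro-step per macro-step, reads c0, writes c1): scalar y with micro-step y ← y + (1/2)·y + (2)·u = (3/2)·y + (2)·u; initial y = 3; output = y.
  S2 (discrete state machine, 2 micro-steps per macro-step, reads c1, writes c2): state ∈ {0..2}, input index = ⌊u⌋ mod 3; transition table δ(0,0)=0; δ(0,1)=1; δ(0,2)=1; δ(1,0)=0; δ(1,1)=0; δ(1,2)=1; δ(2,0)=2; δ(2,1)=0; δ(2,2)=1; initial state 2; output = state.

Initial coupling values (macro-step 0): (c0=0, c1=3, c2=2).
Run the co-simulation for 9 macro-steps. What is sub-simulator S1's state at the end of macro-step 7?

macro 1: S0 reads c2=2 → after 1×micro: 4; S1 reads c0=0 → after 1×micro: 9/2; S2 reads c1=3 → after 2×micro: 2 ⇒ (c0=4, c1=9/2, c2=2)
macro 2: S0 reads c2=2 → after 1×micro: 4; S1 reads c0=4 → after 1×micro: 59/4; S2 reads c1=9/2 → after 2×micro: 1 ⇒ (c0=4, c1=59/4, c2=1)
macro 3: S0 reads c2=1 → after 1×micro: 5; S1 reads c0=4 → after 1×micro: 241/8; S2 reads c1=59/4 → after 2×micro: 1 ⇒ (c0=5, c1=241/8, c2=1)
macro 4: S0 reads c2=1 → after 1×micro: 5; S1 reads c0=5 → after 1×micro: 883/16; S2 reads c1=241/8 → after 2×micro: 0 ⇒ (c0=5, c1=883/16, c2=0)
macro 5: S0 reads c2=0 → after 1×micro: -1; S1 reads c0=5 → after 1×micro: 2969/32; S2 reads c1=883/16 → after 2×micro: 0 ⇒ (c0=-1, c1=2969/32, c2=0)
macro 6: S0 reads c2=0 → after 1×micro: -1; S1 reads c0=-1 → after 1×micro: 8779/64; S2 reads c1=2969/32 → after 2×micro: 1 ⇒ (c0=-1, c1=8779/64, c2=1)
macro 7: S0 reads c2=1 → after 1×micro: 5; S1 reads c0=-1 → after 1×micro: 26081/128; S2 reads c1=8779/64 → after 2×micro: 1 ⇒ (c0=5, c1=26081/128, c2=1)
macro 8: S0 reads c2=1 → after 1×micro: 5; S1 reads c0=5 → after 1×micro: 80803/256; S2 reads c1=26081/128 → after 2×micro: 1 ⇒ (c0=5, c1=80803/256, c2=1)
macro 9: S0 reads c2=1 → after 1×micro: 5; S1 reads c0=5 → after 1×micro: 247529/512; S2 reads c1=80803/256 → after 2×micro: 0 ⇒ (c0=5, c1=247529/512, c2=0)

S1 state at macro-step 7 = 26081/128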